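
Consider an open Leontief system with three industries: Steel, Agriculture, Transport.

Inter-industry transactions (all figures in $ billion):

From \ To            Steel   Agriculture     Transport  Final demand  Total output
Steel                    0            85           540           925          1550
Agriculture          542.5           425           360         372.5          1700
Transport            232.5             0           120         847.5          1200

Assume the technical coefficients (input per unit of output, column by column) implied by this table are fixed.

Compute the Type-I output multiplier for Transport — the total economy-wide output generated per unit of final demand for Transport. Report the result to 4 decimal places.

m_T = 2.5438

Technical coefficients a_ij = z_ij / X_j:
  a_SS = 0/1550 = 0.00, a_AS = 542.5/1550 = 0.35, a_TS = 232.5/1550 = 0.15
  a_SA = 85/1700 = 0.05, a_AA = 425/1700 = 0.25, a_TA = 0/1700 = 0.00
  a_ST = 540/1200 = 0.45, a_AT = 360/1200 = 0.30, a_TT = 120/1200 = 0.10
I − A =
  [   1.00    -0.05    -0.45]
  [  -0.35     0.75    -0.30]
  [  -0.15     0.00     0.90]
Cofactors of I−A, C_ij = (−1)^(i+j)·(minor ij) (rows/columns in the sector order above):
  C_11 = (0.75)(0.90) − (-0.30)(0.00) = 0.6750
  C_12 = −[(-0.35)(0.90) − (-0.30)(-0.15)] = 0.3600
  C_13 = (-0.35)(0.00) − (0.75)(-0.15) = 0.1125
  C_21 = −[(-0.05)(0.90) − (-0.45)(0.00)] = 0.0450
  C_22 = (1.00)(0.90) − (-0.45)(-0.15) = 0.8325
  C_23 = −[(1.00)(0.00) − (-0.05)(-0.15)] = 0.0075
  C_31 = (-0.05)(-0.30) − (-0.45)(0.75) = 0.3525
  C_32 = −[(1.00)(-0.30) − (-0.45)(-0.35)] = 0.4575
  C_33 = (1.00)(0.75) − (-0.05)(-0.35) = 0.7325
det(I−A) = Σ_j (I−A)_1j·C_1j = (1.00)(0.6750) + (-0.05)(0.3600) + (-0.45)(0.1125) = 0.606375
adj(I−A) = Cᵀ =
  [ 0.6750   0.0450   0.3525]
  [ 0.3600   0.8325   0.4575]
  [ 0.1125   0.0075   0.7325]
(I − A)⁻¹ = adj(I−A) / det(I−A) ≈
  [   1.11317     0.07421     0.58132]
  [   0.59369     1.37291     0.75448]
  [   0.18553     0.01237     1.20800]
The output multiplier for sector j is the column-j sum of the Leontief inverse (I − A)⁻¹ = adj(I−A) / det(I−A).
Column T of adj(I−A): (0.3525, 0.4575, 0.7325); det(I−A) = 0.606375.
m_T = (0.3525 + 0.4575 + 0.7325) / 0.606375 = 1.5425 / 0.606375 ≈ 2.5438.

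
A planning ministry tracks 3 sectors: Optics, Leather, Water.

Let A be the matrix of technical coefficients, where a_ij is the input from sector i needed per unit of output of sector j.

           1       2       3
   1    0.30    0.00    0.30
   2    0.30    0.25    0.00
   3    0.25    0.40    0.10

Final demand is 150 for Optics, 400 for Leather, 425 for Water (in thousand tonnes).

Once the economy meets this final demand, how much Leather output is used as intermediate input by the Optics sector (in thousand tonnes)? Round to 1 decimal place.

I − A =
  [   0.70     0.00    -0.30]
  [  -0.30     0.75     0.00]
  [  -0.25    -0.40     0.90]
Cofactors of I−A, C_ij = (−1)^(i+j)·(minor ij) (rows/columns in the sector order above):
  C_11 = (0.75)(0.90) − (0.00)(-0.40) = 0.6750
  C_12 = −[(-0.30)(0.90) − (0.00)(-0.25)] = 0.2700
  C_13 = (-0.30)(-0.40) − (0.75)(-0.25) = 0.3075
  C_21 = −[(0.00)(0.90) − (-0.30)(-0.40)] = 0.1200
  C_22 = (0.70)(0.90) − (-0.30)(-0.25) = 0.5550
  C_23 = −[(0.70)(-0.40) − (0.00)(-0.25)] = 0.2800
  C_31 = (0.00)(0.00) − (-0.30)(0.75) = 0.2250
  C_32 = −[(0.70)(0.00) − (-0.30)(-0.30)] = 0.0900
  C_33 = (0.70)(0.75) − (0.00)(-0.30) = 0.5250
det(I−A) = Σ_j (I−A)_1j·C_1j = (0.70)(0.6750) + (0.00)(0.2700) + (-0.30)(0.3075) = 0.38025
adj(I−A) = Cᵀ =
  [ 0.6750   0.1200   0.2250]
  [ 0.2700   0.5550   0.0900]
  [ 0.3075   0.2800   0.5250]
(I − A)⁻¹ = adj(I−A) / det(I−A) ≈
  [   1.7751     0.3156     0.5917]
  [   0.7101     1.4596     0.2367]
  [   0.8087     0.7364     1.3807]
First solve x = (I − A)⁻¹ d = adj(I−A)·d / det(I−A); in particular x_1 = (0.6750·150 + 0.1200·400 + 0.2250·425) / 0.38025 = 244.875 / 0.38025 ≈ 643.984.
Intermediate flow from 2 to 1: z_21 = a_21 · x_1 = 0.30 × 244.875 / 0.38025 = 73.4625 / 0.38025 ≈ 193.2.

z_21 = 193.2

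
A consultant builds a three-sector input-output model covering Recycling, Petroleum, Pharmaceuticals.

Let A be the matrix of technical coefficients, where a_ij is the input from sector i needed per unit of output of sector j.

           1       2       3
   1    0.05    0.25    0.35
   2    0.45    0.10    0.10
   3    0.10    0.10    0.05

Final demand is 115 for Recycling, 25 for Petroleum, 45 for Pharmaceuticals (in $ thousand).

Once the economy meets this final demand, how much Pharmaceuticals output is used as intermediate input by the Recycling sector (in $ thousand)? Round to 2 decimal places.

I − A =
  [   0.95    -0.25    -0.35]
  [  -0.45     0.90    -0.10]
  [  -0.10    -0.10     0.95]
Cofactors of I−A, C_ij = (−1)^(i+j)·(minor ij) (rows/columns in the sector order above):
  C_11 = (0.90)(0.95) − (-0.10)(-0.10) = 0.8450
  C_12 = −[(-0.45)(0.95) − (-0.10)(-0.10)] = 0.4375
  C_13 = (-0.45)(-0.10) − (0.90)(-0.10) = 0.1350
  C_21 = −[(-0.25)(0.95) − (-0.35)(-0.10)] = 0.2725
  C_22 = (0.95)(0.95) − (-0.35)(-0.10) = 0.8675
  C_23 = −[(0.95)(-0.10) − (-0.25)(-0.10)] = 0.1200
  C_31 = (-0.25)(-0.10) − (-0.35)(0.90) = 0.3400
  C_32 = −[(0.95)(-0.10) − (-0.35)(-0.45)] = 0.2525
  C_33 = (0.95)(0.90) − (-0.25)(-0.45) = 0.7425
det(I−A) = Σ_j (I−A)_1j·C_1j = (0.95)(0.8450) + (-0.25)(0.4375) + (-0.35)(0.1350) = 0.646125
adj(I−A) = Cᵀ =
  [ 0.8450   0.2725   0.3400]
  [ 0.4375   0.8675   0.2525]
  [ 0.1350   0.1200   0.7425]
(I − A)⁻¹ = adj(I−A) / det(I−A) ≈
  [   1.3078     0.4217     0.5262]
  [   0.6771     1.3426     0.3908]
  [   0.2089     0.1857     1.1492]
First solve x = (I − A)⁻¹ d = adj(I−A)·d / det(I−A); in particular x_1 = (0.8450·115 + 0.2725·25 + 0.3400·45) / 0.646125 = 119.2875 / 0.646125 ≈ 184.6198.
Intermediate flow from 3 to 1: z_31 = a_31 · x_1 = 0.10 × 119.2875 / 0.646125 = 11.92875 / 0.646125 ≈ 18.46.

z_31 = 18.46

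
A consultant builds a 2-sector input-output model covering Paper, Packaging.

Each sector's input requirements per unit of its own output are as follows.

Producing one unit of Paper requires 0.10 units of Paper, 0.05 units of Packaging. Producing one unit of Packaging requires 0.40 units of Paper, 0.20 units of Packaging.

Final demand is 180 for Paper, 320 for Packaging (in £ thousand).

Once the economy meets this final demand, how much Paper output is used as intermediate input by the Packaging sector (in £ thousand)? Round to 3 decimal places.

I − A =
  [   0.90    -0.40]
  [  -0.05     0.80]
det(I−A) = (0.90)(0.80) − (-0.40)(-0.05) = 0.7000
adj(I−A) = [[0.80, 0.40], [0.05, 0.90]]
(I − A)⁻¹ = adj(I−A) / det(I−A) ≈
  [   1.1429     0.5714]
  [   0.0714     1.2857]
First solve x = (I − A)⁻¹ d = adj(I−A)·d / det(I−A); in particular x_2 = (0.05·180 + 0.90·320) / 0.7000 = 297.00 / 0.7000 ≈ 424.28571.
Intermediate flow from 1 to 2: z_12 = a_12 · x_2 = 0.40 × 297.00 / 0.7000 = 118.80 / 0.7000 ≈ 169.714.

z_12 = 169.714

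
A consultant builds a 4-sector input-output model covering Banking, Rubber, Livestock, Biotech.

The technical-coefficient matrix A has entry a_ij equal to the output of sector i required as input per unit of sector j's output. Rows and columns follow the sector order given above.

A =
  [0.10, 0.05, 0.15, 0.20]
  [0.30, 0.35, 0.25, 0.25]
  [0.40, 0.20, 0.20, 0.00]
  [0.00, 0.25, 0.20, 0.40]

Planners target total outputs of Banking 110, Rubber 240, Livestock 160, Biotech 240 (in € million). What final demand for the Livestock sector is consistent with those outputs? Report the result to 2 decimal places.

I − A =
  [   0.90    -0.05    -0.15    -0.20]
  [  -0.30     0.65    -0.25    -0.25]
  [  -0.40    -0.20     0.80     0.00]
  [   0.00    -0.25    -0.20     0.60]
d = (I − A) x:
  d_1 = (+0.90)·110 + (-0.05)·240 + (-0.15)·160 + (-0.20)·240 = 15.00
  d_2 = (-0.30)·110 + (+0.65)·240 + (-0.25)·160 + (-0.25)·240 = 23.00
  d_3 = (-0.40)·110 + (-0.20)·240 + (+0.80)·160 + (+0.00)·240 = 36.00
  d_4 = (+0.00)·110 + (-0.25)·240 + (-0.20)·160 + (+0.60)·240 = 52.00

d_3 = 36.00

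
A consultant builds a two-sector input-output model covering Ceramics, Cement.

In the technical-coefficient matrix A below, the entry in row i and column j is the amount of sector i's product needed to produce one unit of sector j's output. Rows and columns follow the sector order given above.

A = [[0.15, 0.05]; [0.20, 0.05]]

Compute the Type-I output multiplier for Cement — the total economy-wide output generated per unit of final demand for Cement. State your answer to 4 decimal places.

m_2 = 1.1285

I − A =
  [   0.85    -0.05]
  [  -0.20     0.95]
det(I−A) = (0.85)(0.95) − (-0.05)(-0.20) = 0.7975
adj(I−A) = [[0.95, 0.05], [0.20, 0.85]]
(I − A)⁻¹ = adj(I−A) / det(I−A) ≈
  [   1.19122     0.06270]
  [   0.25078     1.06583]
The output multiplier for sector j is the column-j sum of the Leontief inverse (I − A)⁻¹ = adj(I−A) / det(I−A).
Column 2 of adj(I−A): (0.05, 0.85); det(I−A) = 0.7975.
m_2 = (0.05 + 0.85) / 0.7975 = 0.90 / 0.7975 ≈ 1.1285.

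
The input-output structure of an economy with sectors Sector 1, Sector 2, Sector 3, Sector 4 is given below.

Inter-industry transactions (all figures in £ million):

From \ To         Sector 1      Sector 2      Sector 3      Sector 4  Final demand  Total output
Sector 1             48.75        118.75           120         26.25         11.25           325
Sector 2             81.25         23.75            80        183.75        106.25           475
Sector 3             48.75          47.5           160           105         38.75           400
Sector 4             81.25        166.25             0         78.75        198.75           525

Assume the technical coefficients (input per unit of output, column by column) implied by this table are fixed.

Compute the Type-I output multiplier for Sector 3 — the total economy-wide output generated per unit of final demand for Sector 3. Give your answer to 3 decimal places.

Technical coefficients a_ij = z_ij / X_j:
  a_11 = 48.75/325 = 0.15, a_21 = 81.25/325 = 0.25, a_31 = 48.75/325 = 0.15, a_41 = 81.25/325 = 0.25
  a_12 = 118.75/475 = 0.25, a_22 = 23.75/475 = 0.05, a_32 = 47.5/475 = 0.10, a_42 = 166.25/475 = 0.35
  a_13 = 120/400 = 0.30, a_23 = 80/400 = 0.20, a_33 = 160/400 = 0.40, a_43 = 0/400 = 0.00
  a_14 = 26.25/525 = 0.05, a_24 = 183.75/525 = 0.35, a_34 = 105/525 = 0.20, a_44 = 78.75/525 = 0.15
I − A =
  [   0.85    -0.25    -0.30    -0.05]
  [  -0.25     0.95    -0.20    -0.35]
  [  -0.15    -0.10     0.60    -0.20]
  [  -0.25    -0.35     0.00     0.85]
Compute the cofactors C_ij = (−1)^(i+j)·(3×3 minor ij) of I−A; the adjugate is their transpose:
adj(I−A) = Cᵀ =
  [ 0.38000   0.18450   0.25150   0.15750]
  [ 0.21550   0.37275   0.23200   0.22075]
  [ 0.19775   0.17750   0.49100   0.20025]
  [ 0.20050   0.20775   0.16950   0.37225]
det(I−A) = Σ_j (I−A)_1j·C_1j = (0.85)(0.38000) + (-0.25)(0.21550) + (-0.30)(0.19775) + (-0.05)(0.20050) = 0.199775
(I − A)⁻¹ = adj(I−A) / det(I−A) ≈
  [   1.9021     0.9235     1.2589     0.7884]
  [   1.0787     1.8658     1.1613     1.1050]
  [   0.9899     0.8885     2.4578     1.0024]
  [   1.0036     1.0399     0.8485     1.8633]
The output multiplier for sector j is the column-j sum of the Leontief inverse (I − A)⁻¹ = adj(I−A) / det(I−A).
Column 3 of adj(I−A): (0.25150, 0.23200, 0.49100, 0.16950); det(I−A) = 0.199775.
m_3 = (0.25150 + 0.23200 + 0.49100 + 0.16950) / 0.199775 = 1.144 / 0.199775 ≈ 5.726.

m_3 = 5.726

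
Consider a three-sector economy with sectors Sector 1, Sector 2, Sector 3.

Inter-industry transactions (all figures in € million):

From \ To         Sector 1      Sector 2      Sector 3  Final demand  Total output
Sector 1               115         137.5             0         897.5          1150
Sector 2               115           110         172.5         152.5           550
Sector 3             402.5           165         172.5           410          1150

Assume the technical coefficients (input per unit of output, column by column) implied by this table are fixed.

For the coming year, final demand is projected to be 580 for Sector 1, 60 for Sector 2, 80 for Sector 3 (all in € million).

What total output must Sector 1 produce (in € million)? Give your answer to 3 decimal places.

Technical coefficients a_ij = z_ij / X_j:
  a_11 = 115/1150 = 0.10, a_21 = 115/1150 = 0.10, a_31 = 402.5/1150 = 0.35
  a_12 = 137.5/550 = 0.25, a_22 = 110/550 = 0.20, a_32 = 165/550 = 0.30
  a_13 = 0/1150 = 0.00, a_23 = 172.5/1150 = 0.15, a_33 = 172.5/1150 = 0.15
I − A =
  [   0.90    -0.25     0.00]
  [  -0.10     0.80    -0.15]
  [  -0.35    -0.30     0.85]
Cofactors of I−A, C_ij = (−1)^(i+j)·(minor ij) (rows/columns in the sector order above):
  C_11 = (0.80)(0.85) − (-0.15)(-0.30) = 0.6350
  C_12 = −[(-0.10)(0.85) − (-0.15)(-0.35)] = 0.1375
  C_13 = (-0.10)(-0.30) − (0.80)(-0.35) = 0.3100
  C_21 = −[(-0.25)(0.85) − (0.00)(-0.30)] = 0.2125
  C_22 = (0.90)(0.85) − (0.00)(-0.35) = 0.7650
  C_23 = −[(0.90)(-0.30) − (-0.25)(-0.35)] = 0.3575
  C_31 = (-0.25)(-0.15) − (0.00)(0.80) = 0.0375
  C_32 = −[(0.90)(-0.15) − (0.00)(-0.10)] = 0.1350
  C_33 = (0.90)(0.80) − (-0.25)(-0.10) = 0.6950
det(I−A) = Σ_j (I−A)_1j·C_1j = (0.90)(0.6350) + (-0.25)(0.1375) + (0.00)(0.3100) = 0.537125
adj(I−A) = Cᵀ =
  [ 0.6350   0.2125   0.0375]
  [ 0.1375   0.7650   0.1350]
  [ 0.3100   0.3575   0.6950]
(I − A)⁻¹ = adj(I−A) / det(I−A) ≈
  [   1.1822     0.3956     0.0698]
  [   0.2560     1.4242     0.2513]
  [   0.5771     0.6656     1.2939]
x = (I − A)⁻¹ d = adj(I−A)·d / det(I−A), with det(I−A) = 0.537125:
  x_1 = (0.6350·580 + 0.2125·60 + 0.0375·80) / 0.537125 = 384.05 / 0.537125 ≈ 715.010
  x_2 = (0.1375·580 + 0.7650·60 + 0.1350·80) / 0.537125 = 136.45 / 0.537125 ≈ 254.038
  x_3 = (0.3100·580 + 0.3575·60 + 0.6950·80) / 0.537125 = 256.85 / 0.537125 ≈ 478.194

x_1 = 715.010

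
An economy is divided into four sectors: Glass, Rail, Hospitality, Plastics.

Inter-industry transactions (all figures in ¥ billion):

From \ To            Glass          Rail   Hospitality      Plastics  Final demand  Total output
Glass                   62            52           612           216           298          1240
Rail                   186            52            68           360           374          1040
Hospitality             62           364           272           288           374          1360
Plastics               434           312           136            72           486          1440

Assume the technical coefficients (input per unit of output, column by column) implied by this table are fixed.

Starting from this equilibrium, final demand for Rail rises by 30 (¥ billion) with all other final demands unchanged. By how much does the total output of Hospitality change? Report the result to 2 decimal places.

Δx_H = 24.74

Technical coefficients a_ij = z_ij / X_j:
  a_GG = 62/1240 = 0.05, a_RG = 186/1240 = 0.15, a_HG = 62/1240 = 0.05, a_PG = 434/1240 = 0.35
  a_GR = 52/1040 = 0.05, a_RR = 52/1040 = 0.05, a_HR = 364/1040 = 0.35, a_PR = 312/1040 = 0.30
  a_GH = 612/1360 = 0.45, a_RH = 68/1360 = 0.05, a_HH = 272/1360 = 0.20, a_PH = 136/1360 = 0.10
  a_GP = 216/1440 = 0.15, a_RP = 360/1440 = 0.25, a_HP = 288/1440 = 0.20, a_PP = 72/1440 = 0.05
I − A =
  [   0.95    -0.05    -0.45    -0.15]
  [  -0.15     0.95    -0.05    -0.25]
  [  -0.05    -0.35     0.80    -0.20]
  [  -0.35    -0.30    -0.10     0.95]
Compute the cofactors C_ij = (−1)^(i+j)·(3×3 minor ij) of I−A; the adjugate is their transpose:
adj(I−A) = Cᵀ =
  [ 0.614625   0.254875   0.392500   0.246750]
  [ 0.188125   0.607375   0.172000   0.225750]
  [ 0.197375   0.362625   0.718000   0.277750]
  [ 0.306625   0.323875   0.274500   0.654250]
det(I−A) = Σ_j (I−A)_1j·C_1j = (0.95)(0.614625) + (-0.05)(0.188125) + (-0.45)(0.197375) + (-0.15)(0.306625) = 0.439675
(I − A)⁻¹ = adj(I−A) / det(I−A) ≈
  [   1.3979     0.5797     0.8927     0.5612]
  [   0.4279     1.3814     0.3912     0.5134]
  [   0.4489     0.8248     1.6330     0.6317]
  [   0.6974     0.7366     0.6243     1.4880]
Δx = (I − A)⁻¹ Δd with Δd having +30 in the Rail component and 0 elsewhere.
So Δx_H = L_HR · (+30), where L_HR = adj(I−A)_HR / det(I−A) = 0.362625 / 0.439675.
Δx_H = 0.362625 × (+30) / 0.439675 = 10.87875 / 0.439675 ≈ 24.74.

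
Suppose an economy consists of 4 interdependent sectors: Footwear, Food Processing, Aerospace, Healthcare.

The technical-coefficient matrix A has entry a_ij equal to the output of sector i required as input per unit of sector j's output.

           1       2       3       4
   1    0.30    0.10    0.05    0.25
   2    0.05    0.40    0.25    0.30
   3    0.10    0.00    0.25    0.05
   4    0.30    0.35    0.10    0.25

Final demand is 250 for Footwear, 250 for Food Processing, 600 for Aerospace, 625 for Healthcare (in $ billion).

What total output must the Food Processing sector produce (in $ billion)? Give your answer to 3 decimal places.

I − A =
  [   0.70    -0.10    -0.05    -0.25]
  [  -0.05     0.60    -0.25    -0.30]
  [  -0.10     0.00     0.75    -0.05]
  [  -0.30    -0.35    -0.10     0.75]
Compute the cofactors C_ij = (−1)^(i+j)·(3×3 minor ij) of I−A; the adjugate is their transpose:
adj(I−A) = Cᵀ =
  [ 0.251375   0.122250   0.075875   0.137750]
  [ 0.120875   0.327000   0.141125   0.180500]
  [ 0.044375   0.030000   0.179375   0.038750]
  [ 0.162875   0.205500   0.120125   0.305750]
det(I−A) = Σ_j (I−A)_1j·C_1j = (0.70)(0.251375) + (-0.10)(0.120875) + (-0.05)(0.044375) + (-0.25)(0.162875) = 0.1209375
(I − A)⁻¹ = adj(I−A) / det(I−A) ≈
  [   2.0786     1.0109     0.6274     1.1390]
  [   0.9995     2.7039     1.1669     1.4925]
  [   0.3669     0.2481     1.4832     0.3204]
  [   1.3468     1.6992     0.9933     2.5282]
x = (I − A)⁻¹ d = adj(I−A)·d / det(I−A), with det(I−A) = 0.1209375:
  x_1 = (0.251375·250 + 0.122250·250 + 0.075875·600 + 0.137750·625) / 0.1209375 = 225.025 / 0.1209375 ≈ 1860.672
  x_2 = (0.120875·250 + 0.327000·250 + 0.141125·600 + 0.180500·625) / 0.1209375 = 309.45625 / 0.1209375 ≈ 2558.811
  x_3 = (0.044375·250 + 0.030000·250 + 0.179375·600 + 0.038750·625) / 0.1209375 = 150.4375 / 0.1209375 ≈ 1243.928
  x_4 = (0.162875·250 + 0.205500·250 + 0.120125·600 + 0.305750·625) / 0.1209375 = 355.2625 / 0.1209375 ≈ 2937.571

x_2 = 2558.811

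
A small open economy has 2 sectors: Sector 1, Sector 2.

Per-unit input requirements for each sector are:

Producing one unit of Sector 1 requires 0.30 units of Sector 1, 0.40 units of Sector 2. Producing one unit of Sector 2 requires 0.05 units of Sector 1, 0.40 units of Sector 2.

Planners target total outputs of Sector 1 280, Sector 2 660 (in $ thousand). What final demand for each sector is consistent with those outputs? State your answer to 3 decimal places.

d_1 = 163.000, d_2 = 284.000

I − A =
  [   0.70    -0.05]
  [  -0.40     0.60]
d = (I − A) x:
  d_1 = (+0.70)·280 + (-0.05)·660 = 163.000
  d_2 = (-0.40)·280 + (+0.60)·660 = 284.000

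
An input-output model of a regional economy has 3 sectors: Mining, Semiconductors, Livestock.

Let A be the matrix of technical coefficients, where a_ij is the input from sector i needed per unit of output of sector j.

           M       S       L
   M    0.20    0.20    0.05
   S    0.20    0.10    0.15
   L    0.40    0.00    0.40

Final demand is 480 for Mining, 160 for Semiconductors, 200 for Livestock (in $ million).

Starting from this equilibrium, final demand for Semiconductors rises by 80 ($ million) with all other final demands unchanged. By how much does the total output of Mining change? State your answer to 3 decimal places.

I − A =
  [   0.80    -0.20    -0.05]
  [  -0.20     0.90    -0.15]
  [  -0.40     0.00     0.60]
Cofactors of I−A, C_ij = (−1)^(i+j)·(minor ij) (rows/columns in the sector order above):
  C_11 = (0.90)(0.60) − (-0.15)(0.00) = 0.5400
  C_12 = −[(-0.20)(0.60) − (-0.15)(-0.40)] = 0.1800
  C_13 = (-0.20)(0.00) − (0.90)(-0.40) = 0.3600
  C_21 = −[(-0.20)(0.60) − (-0.05)(0.00)] = 0.1200
  C_22 = (0.80)(0.60) − (-0.05)(-0.40) = 0.4600
  C_23 = −[(0.80)(0.00) − (-0.20)(-0.40)] = 0.0800
  C_31 = (-0.20)(-0.15) − (-0.05)(0.90) = 0.0750
  C_32 = −[(0.80)(-0.15) − (-0.05)(-0.20)] = 0.1300
  C_33 = (0.80)(0.90) − (-0.20)(-0.20) = 0.6800
det(I−A) = Σ_j (I−A)_1j·C_1j = (0.80)(0.5400) + (-0.20)(0.1800) + (-0.05)(0.3600) = 0.3780
adj(I−A) = Cᵀ =
  [ 0.5400   0.1200   0.0750]
  [ 0.1800   0.4600   0.1300]
  [ 0.3600   0.0800   0.6800]
(I − A)⁻¹ = adj(I−A) / det(I−A) ≈
  [   1.4286     0.3175     0.1984]
  [   0.4762     1.2169     0.3439]
  [   0.9524     0.2116     1.7989]
Δx = (I − A)⁻¹ Δd with Δd having +80 in the Semiconductors component and 0 elsewhere.
So Δx_M = L_MS · (+80), where L_MS = adj(I−A)_MS / det(I−A) = 0.1200 / 0.3780.
Δx_M = 0.1200 × (+80) / 0.3780 = 9.60 / 0.3780 ≈ 25.397.

Δx_M = 25.397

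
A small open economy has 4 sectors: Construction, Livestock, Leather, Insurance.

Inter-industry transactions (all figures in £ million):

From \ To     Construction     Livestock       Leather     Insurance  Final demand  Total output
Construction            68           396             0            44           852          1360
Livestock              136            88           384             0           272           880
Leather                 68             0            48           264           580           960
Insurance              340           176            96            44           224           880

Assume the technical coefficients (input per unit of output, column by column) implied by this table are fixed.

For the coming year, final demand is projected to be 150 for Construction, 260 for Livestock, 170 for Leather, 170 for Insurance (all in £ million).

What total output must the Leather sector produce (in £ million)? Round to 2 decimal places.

x_3 = 334.17

Technical coefficients a_ij = z_ij / X_j:
  a_11 = 68/1360 = 0.05, a_21 = 136/1360 = 0.10, a_31 = 68/1360 = 0.05, a_41 = 340/1360 = 0.25
  a_12 = 396/880 = 0.45, a_22 = 88/880 = 0.10, a_32 = 0/880 = 0.00, a_42 = 176/880 = 0.20
  a_13 = 0/960 = 0.00, a_23 = 384/960 = 0.40, a_33 = 48/960 = 0.05, a_43 = 96/960 = 0.10
  a_14 = 44/880 = 0.05, a_24 = 0/880 = 0.00, a_34 = 264/880 = 0.30, a_44 = 44/880 = 0.05
I − A =
  [   0.95    -0.45     0.00    -0.05]
  [  -0.10     0.90    -0.40     0.00]
  [  -0.05     0.00     0.95    -0.30]
  [  -0.25    -0.20    -0.10     0.95]
Compute the cofactors C_ij = (−1)^(i+j)·(3×3 minor ij) of I−A; the adjugate is their transpose:
adj(I−A) = Cᵀ =
  [ 0.761250   0.402125   0.179500   0.096750]
  [ 0.136250   0.816750   0.356500   0.119750]
  [ 0.116250   0.112625   0.757250   0.245250]
  [ 0.241250   0.289625   0.202000   0.760500]
det(I−A) = Σ_j (I−A)_1j·C_1j = (0.95)(0.761250) + (-0.45)(0.136250) + (0.00)(0.116250) + (-0.05)(0.241250) = 0.6498125
(I − A)⁻¹ = adj(I−A) / det(I−A) ≈
  [   1.1715     0.6188     0.2762     0.1489]
  [   0.2097     1.2569     0.5486     0.1843]
  [   0.1789     0.1733     1.1653     0.3774]
  [   0.3713     0.4457     0.3109     1.1703]
x = (I − A)⁻¹ d = adj(I−A)·d / det(I−A), with det(I−A) = 0.6498125:
  x_1 = (0.761250·150 + 0.402125·260 + 0.179500·170 + 0.096750·170) / 0.6498125 = 265.7025 / 0.6498125 ≈ 408.89
  x_2 = (0.136250·150 + 0.816750·260 + 0.356500·170 + 0.119750·170) / 0.6498125 = 313.755 / 0.6498125 ≈ 482.84
  x_3 = (0.116250·150 + 0.112625·260 + 0.757250·170 + 0.245250·170) / 0.6498125 = 217.145 / 0.6498125 ≈ 334.17
  x_4 = (0.241250·150 + 0.289625·260 + 0.202000·170 + 0.760500·170) / 0.6498125 = 275.115 / 0.6498125 ≈ 423.38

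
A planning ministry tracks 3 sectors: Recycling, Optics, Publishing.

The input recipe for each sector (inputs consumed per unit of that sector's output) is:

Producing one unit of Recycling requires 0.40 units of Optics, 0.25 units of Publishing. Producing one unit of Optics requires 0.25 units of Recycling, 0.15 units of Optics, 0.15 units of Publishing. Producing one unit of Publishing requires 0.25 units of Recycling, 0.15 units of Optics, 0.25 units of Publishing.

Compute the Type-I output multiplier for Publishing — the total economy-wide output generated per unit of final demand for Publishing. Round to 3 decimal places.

I − A =
  [   1.00    -0.25    -0.25]
  [  -0.40     0.85    -0.15]
  [  -0.25    -0.15     0.75]
Cofactors of I−A, C_ij = (−1)^(i+j)·(minor ij) (rows/columns in the sector order above):
  C_11 = (0.85)(0.75) − (-0.15)(-0.15) = 0.6150
  C_12 = −[(-0.40)(0.75) − (-0.15)(-0.25)] = 0.3375
  C_13 = (-0.40)(-0.15) − (0.85)(-0.25) = 0.2725
  C_21 = −[(-0.25)(0.75) − (-0.25)(-0.15)] = 0.2250
  C_22 = (1.00)(0.75) − (-0.25)(-0.25) = 0.6875
  C_23 = −[(1.00)(-0.15) − (-0.25)(-0.25)] = 0.2125
  C_31 = (-0.25)(-0.15) − (-0.25)(0.85) = 0.2500
  C_32 = −[(1.00)(-0.15) − (-0.25)(-0.40)] = 0.2500
  C_33 = (1.00)(0.85) − (-0.25)(-0.40) = 0.7500
det(I−A) = Σ_j (I−A)_1j·C_1j = (1.00)(0.6150) + (-0.25)(0.3375) + (-0.25)(0.2725) = 0.4625
adj(I−A) = Cᵀ =
  [ 0.6150   0.2250   0.2500]
  [ 0.3375   0.6875   0.2500]
  [ 0.2725   0.2125   0.7500]
(I − A)⁻¹ = adj(I−A) / det(I−A) ≈
  [   1.3297     0.4865     0.5405]
  [   0.7297     1.4865     0.5405]
  [   0.5892     0.4595     1.6216]
The output multiplier for sector j is the column-j sum of the Leontief inverse (I − A)⁻¹ = adj(I−A) / det(I−A).
Column P of adj(I−A): (0.2500, 0.2500, 0.7500); det(I−A) = 0.4625.
m_P = (0.2500 + 0.2500 + 0.7500) / 0.4625 = 1.25 / 0.4625 ≈ 2.703.

m_P = 2.703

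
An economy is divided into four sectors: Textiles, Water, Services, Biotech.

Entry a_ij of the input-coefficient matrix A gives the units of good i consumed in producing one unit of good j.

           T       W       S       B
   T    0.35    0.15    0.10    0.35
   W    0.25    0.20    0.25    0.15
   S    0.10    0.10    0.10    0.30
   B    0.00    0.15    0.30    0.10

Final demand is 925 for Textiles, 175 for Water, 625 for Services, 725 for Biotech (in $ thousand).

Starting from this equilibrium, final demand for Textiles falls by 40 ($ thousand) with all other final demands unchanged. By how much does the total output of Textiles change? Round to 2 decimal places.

I − A =
  [   0.65    -0.15    -0.10    -0.35]
  [  -0.25     0.80    -0.25    -0.15]
  [  -0.10    -0.10     0.90    -0.30]
  [   0.00    -0.15    -0.30     0.90]
Compute the cofactors C_ij = (−1)^(i+j)·(3×3 minor ij) of I−A; the adjugate is their transpose:
adj(I−A) = Cᵀ =
  [ 0.517500   0.179250   0.207375   0.300250]
  [ 0.207000   0.448500   0.224250   0.230000]
  [ 0.103500   0.106500   0.406500   0.193500]
  [ 0.069000   0.110250   0.172875   0.403750]
det(I−A) = Σ_j (I−A)_1j·C_1j = (0.65)(0.517500) + (-0.15)(0.207000) + (-0.10)(0.103500) + (-0.35)(0.069000) = 0.270825
(I − A)⁻¹ = adj(I−A) / det(I−A) ≈
  [   1.9108     0.6619     0.7657     1.1086]
  [   0.7643     1.6561     0.8280     0.8493]
  [   0.3822     0.3932     1.5010     0.7145]
  [   0.2548     0.4071     0.6383     1.4908]
Δx = (I − A)⁻¹ Δd with Δd having -40 in the Textiles component and 0 elsewhere.
So Δx_T = L_TT · (-40), where L_TT = adj(I−A)_TT / det(I−A) = 0.517500 / 0.270825.
Δx_T = 0.517500 × (-40) / 0.270825 = -20.70 / 0.270825 ≈ -76.43.

Δx_T = -76.43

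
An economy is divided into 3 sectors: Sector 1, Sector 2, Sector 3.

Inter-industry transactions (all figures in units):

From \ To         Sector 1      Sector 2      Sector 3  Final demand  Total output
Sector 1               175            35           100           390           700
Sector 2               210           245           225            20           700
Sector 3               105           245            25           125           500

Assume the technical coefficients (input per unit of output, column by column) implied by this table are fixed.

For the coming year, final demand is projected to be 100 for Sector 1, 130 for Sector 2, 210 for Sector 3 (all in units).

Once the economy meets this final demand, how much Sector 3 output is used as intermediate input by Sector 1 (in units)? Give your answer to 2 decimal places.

z_31 = 48.78

Technical coefficients a_ij = z_ij / X_j:
  a_11 = 175/700 = 0.25, a_21 = 210/700 = 0.30, a_31 = 105/700 = 0.15
  a_12 = 35/700 = 0.05, a_22 = 245/700 = 0.35, a_32 = 245/700 = 0.35
  a_13 = 100/500 = 0.20, a_23 = 225/500 = 0.45, a_33 = 25/500 = 0.05
I − A =
  [   0.75    -0.05    -0.20]
  [  -0.30     0.65    -0.45]
  [  -0.15    -0.35     0.95]
Cofactors of I−A, C_ij = (−1)^(i+j)·(minor ij) (rows/columns in the sector order above):
  C_11 = (0.65)(0.95) − (-0.45)(-0.35) = 0.4600
  C_12 = −[(-0.30)(0.95) − (-0.45)(-0.15)] = 0.3525
  C_13 = (-0.30)(-0.35) − (0.65)(-0.15) = 0.2025
  C_21 = −[(-0.05)(0.95) − (-0.20)(-0.35)] = 0.1175
  C_22 = (0.75)(0.95) − (-0.20)(-0.15) = 0.6825
  C_23 = −[(0.75)(-0.35) − (-0.05)(-0.15)] = 0.2700
  C_31 = (-0.05)(-0.45) − (-0.20)(0.65) = 0.1525
  C_32 = −[(0.75)(-0.45) − (-0.20)(-0.30)] = 0.3975
  C_33 = (0.75)(0.65) − (-0.05)(-0.30) = 0.4725
det(I−A) = Σ_j (I−A)_1j·C_1j = (0.75)(0.4600) + (-0.05)(0.3525) + (-0.20)(0.2025) = 0.286875
adj(I−A) = Cᵀ =
  [ 0.4600   0.1175   0.1525]
  [ 0.3525   0.6825   0.3975]
  [ 0.2025   0.2700   0.4725]
(I − A)⁻¹ = adj(I−A) / det(I−A) ≈
  [   1.6035     0.4096     0.5316]
  [   1.2288     2.3791     1.3856]
  [   0.7059     0.9412     1.6471]
First solve x = (I − A)⁻¹ d = adj(I−A)·d / det(I−A); in particular x_1 = (0.4600·100 + 0.1175·130 + 0.1525·210) / 0.286875 = 93.30 / 0.286875 ≈ 325.2288.
Intermediate flow from 3 to 1: z_31 = a_31 · x_1 = 0.15 × 93.30 / 0.286875 = 13.995 / 0.286875 ≈ 48.78.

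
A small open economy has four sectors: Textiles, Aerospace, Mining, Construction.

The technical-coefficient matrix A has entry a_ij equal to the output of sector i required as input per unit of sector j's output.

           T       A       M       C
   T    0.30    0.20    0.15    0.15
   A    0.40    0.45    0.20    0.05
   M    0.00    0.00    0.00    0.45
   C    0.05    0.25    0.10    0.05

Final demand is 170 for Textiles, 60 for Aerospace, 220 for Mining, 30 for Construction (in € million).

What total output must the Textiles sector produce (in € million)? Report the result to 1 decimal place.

x_T = 567.0

I − A =
  [   0.70    -0.20    -0.15    -0.15]
  [  -0.40     0.55    -0.20    -0.05]
  [   0.00     0.00     1.00    -0.45]
  [  -0.05    -0.25    -0.10     0.95]
Compute the cofactors C_ij = (−1)^(i+j)·(3×3 minor ij) of I−A; the adjugate is their transpose:
adj(I−A) = Cᵀ =
  [ 0.462750   0.235375   0.131250   0.147625]
  [ 0.369000   0.622625   0.198375   0.185000]
  [ 0.057375   0.083250   0.261375   0.137250]
  [ 0.127500   0.185000   0.086625   0.305000]
det(I−A) = Σ_j (I−A)_1j·C_1j = (0.70)(0.462750) + (-0.20)(0.369000) + (-0.15)(0.057375) + (-0.15)(0.127500) = 0.22239375
(I − A)⁻¹ = adj(I−A) / det(I−A) ≈
  [   2.0808     1.0584     0.5902     0.6638]
  [   1.6592     2.7997     0.8920     0.8319]
  [   0.2580     0.3743     1.1753     0.6171]
  [   0.5733     0.8319     0.3895     1.3714]
x = (I − A)⁻¹ d = adj(I−A)·d / det(I−A), with det(I−A) = 0.22239375:
  x_T = (0.462750·170 + 0.235375·60 + 0.131250·220 + 0.147625·30) / 0.22239375 = 126.09375 / 0.22239375 ≈ 567.0
  x_A = (0.369000·170 + 0.622625·60 + 0.198375·220 + 0.185000·30) / 0.22239375 = 149.28 / 0.22239375 ≈ 671.2
  x_M = (0.057375·170 + 0.083250·60 + 0.261375·220 + 0.137250·30) / 0.22239375 = 76.36875 / 0.22239375 ≈ 343.4
  x_C = (0.127500·170 + 0.185000·60 + 0.086625·220 + 0.305000·30) / 0.22239375 = 60.9825 / 0.22239375 ≈ 274.2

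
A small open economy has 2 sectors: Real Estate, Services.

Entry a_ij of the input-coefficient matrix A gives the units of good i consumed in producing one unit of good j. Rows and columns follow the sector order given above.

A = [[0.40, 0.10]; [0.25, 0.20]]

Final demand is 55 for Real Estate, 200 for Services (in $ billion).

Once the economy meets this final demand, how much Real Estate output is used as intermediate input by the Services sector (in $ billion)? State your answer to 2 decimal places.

z_RS = 29.40

I − A =
  [   0.60    -0.10]
  [  -0.25     0.80]
det(I−A) = (0.60)(0.80) − (-0.10)(-0.25) = 0.4550
adj(I−A) = [[0.80, 0.10], [0.25, 0.60]]
(I − A)⁻¹ = adj(I−A) / det(I−A) ≈
  [   1.7582     0.2198]
  [   0.5495     1.3187]
First solve x = (I − A)⁻¹ d = adj(I−A)·d / det(I−A); in particular x_S = (0.25·55 + 0.60·200) / 0.4550 = 133.75 / 0.4550 ≈ 293.9560.
Intermediate flow from R to S: z_RS = a_RS · x_S = 0.10 × 133.75 / 0.4550 = 13.375 / 0.4550 ≈ 29.40.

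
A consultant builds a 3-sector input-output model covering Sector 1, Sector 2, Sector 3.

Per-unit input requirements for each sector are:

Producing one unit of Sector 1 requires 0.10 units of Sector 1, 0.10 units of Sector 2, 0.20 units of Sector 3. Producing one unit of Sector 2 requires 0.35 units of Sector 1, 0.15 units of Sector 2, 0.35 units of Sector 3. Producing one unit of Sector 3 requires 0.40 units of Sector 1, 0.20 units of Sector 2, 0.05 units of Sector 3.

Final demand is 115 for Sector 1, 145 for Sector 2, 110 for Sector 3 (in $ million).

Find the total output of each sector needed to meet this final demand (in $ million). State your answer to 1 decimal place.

x_1 = 371.2, x_2 = 284.6, x_3 = 298.8

I − A =
  [   0.90    -0.35    -0.40]
  [  -0.10     0.85    -0.20]
  [  -0.20    -0.35     0.95]
Cofactors of I−A, C_ij = (−1)^(i+j)·(minor ij) (rows/columns in the sector order above):
  C_11 = (0.85)(0.95) − (-0.20)(-0.35) = 0.7375
  C_12 = −[(-0.10)(0.95) − (-0.20)(-0.20)] = 0.1350
  C_13 = (-0.10)(-0.35) − (0.85)(-0.20) = 0.2050
  C_21 = −[(-0.35)(0.95) − (-0.40)(-0.35)] = 0.4725
  C_22 = (0.90)(0.95) − (-0.40)(-0.20) = 0.7750
  C_23 = −[(0.90)(-0.35) − (-0.35)(-0.20)] = 0.3850
  C_31 = (-0.35)(-0.20) − (-0.40)(0.85) = 0.4100
  C_32 = −[(0.90)(-0.20) − (-0.40)(-0.10)] = 0.2200
  C_33 = (0.90)(0.85) − (-0.35)(-0.10) = 0.7300
det(I−A) = Σ_j (I−A)_1j·C_1j = (0.90)(0.7375) + (-0.35)(0.1350) + (-0.40)(0.2050) = 0.5345
adj(I−A) = Cᵀ =
  [ 0.7375   0.4725   0.4100]
  [ 0.1350   0.7750   0.2200]
  [ 0.2050   0.3850   0.7300]
(I − A)⁻¹ = adj(I−A) / det(I−A) ≈
  [   1.3798     0.8840     0.7671]
  [   0.2526     1.4500     0.4116]
  [   0.3835     0.7203     1.3658]
x = (I − A)⁻¹ d = adj(I−A)·d / det(I−A), with det(I−A) = 0.5345:
  x_1 = (0.7375·115 + 0.4725·145 + 0.4100·110) / 0.5345 = 198.425 / 0.5345 ≈ 371.2
  x_2 = (0.1350·115 + 0.7750·145 + 0.2200·110) / 0.5345 = 152.10 / 0.5345 ≈ 284.6
  x_3 = (0.2050·115 + 0.3850·145 + 0.7300·110) / 0.5345 = 159.70 / 0.5345 ≈ 298.8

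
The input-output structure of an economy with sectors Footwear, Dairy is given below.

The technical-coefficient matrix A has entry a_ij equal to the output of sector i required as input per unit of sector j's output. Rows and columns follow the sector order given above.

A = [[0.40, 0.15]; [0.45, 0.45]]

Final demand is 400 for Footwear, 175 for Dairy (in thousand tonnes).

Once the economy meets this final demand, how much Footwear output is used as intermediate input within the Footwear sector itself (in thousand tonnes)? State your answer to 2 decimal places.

I − A =
  [   0.60    -0.15]
  [  -0.45     0.55]
det(I−A) = (0.60)(0.55) − (-0.15)(-0.45) = 0.2625
adj(I−A) = [[0.55, 0.15], [0.45, 0.60]]
(I − A)⁻¹ = adj(I−A) / det(I−A) ≈
  [   2.0952     0.5714]
  [   1.7143     2.2857]
First solve x = (I − A)⁻¹ d = adj(I−A)·d / det(I−A); in particular x_1 = (0.55·400 + 0.15·175) / 0.2625 = 246.25 / 0.2625 ≈ 938.0952.
Intermediate flow from 1 to 1: z_11 = a_11 · x_1 = 0.40 × 246.25 / 0.2625 = 98.50 / 0.2625 ≈ 375.24.

z_11 = 375.24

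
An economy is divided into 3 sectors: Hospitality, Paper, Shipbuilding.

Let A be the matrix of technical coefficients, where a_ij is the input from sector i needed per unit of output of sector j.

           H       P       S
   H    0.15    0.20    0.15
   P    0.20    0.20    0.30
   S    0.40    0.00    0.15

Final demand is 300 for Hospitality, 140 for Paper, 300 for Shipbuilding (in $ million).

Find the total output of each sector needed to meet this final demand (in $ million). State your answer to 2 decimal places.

x_H = 597.03, x_P = 561.97, x_S = 633.90

I − A =
  [   0.85    -0.20    -0.15]
  [  -0.20     0.80    -0.30]
  [  -0.40     0.00     0.85]
Cofactors of I−A, C_ij = (−1)^(i+j)·(minor ij) (rows/columns in the sector order above):
  C_11 = (0.80)(0.85) − (-0.30)(0.00) = 0.6800
  C_12 = −[(-0.20)(0.85) − (-0.30)(-0.40)] = 0.2900
  C_13 = (-0.20)(0.00) − (0.80)(-0.40) = 0.3200
  C_21 = −[(-0.20)(0.85) − (-0.15)(0.00)] = 0.1700
  C_22 = (0.85)(0.85) − (-0.15)(-0.40) = 0.6625
  C_23 = −[(0.85)(0.00) − (-0.20)(-0.40)] = 0.0800
  C_31 = (-0.20)(-0.30) − (-0.15)(0.80) = 0.1800
  C_32 = −[(0.85)(-0.30) − (-0.15)(-0.20)] = 0.2850
  C_33 = (0.85)(0.80) − (-0.20)(-0.20) = 0.6400
det(I−A) = Σ_j (I−A)_1j·C_1j = (0.85)(0.6800) + (-0.20)(0.2900) + (-0.15)(0.3200) = 0.4720
adj(I−A) = Cᵀ =
  [ 0.6800   0.1700   0.1800]
  [ 0.2900   0.6625   0.2850]
  [ 0.3200   0.0800   0.6400]
(I − A)⁻¹ = adj(I−A) / det(I−A) ≈
  [   1.4407     0.3602     0.3814]
  [   0.6144     1.4036     0.6038]
  [   0.6780     0.1695     1.3559]
x = (I − A)⁻¹ d = adj(I−A)·d / det(I−A), with det(I−A) = 0.4720:
  x_H = (0.6800·300 + 0.1700·140 + 0.1800·300) / 0.4720 = 281.80 / 0.4720 ≈ 597.03
  x_P = (0.2900·300 + 0.6625·140 + 0.2850·300) / 0.4720 = 265.25 / 0.4720 ≈ 561.97
  x_S = (0.3200·300 + 0.0800·140 + 0.6400·300) / 0.4720 = 299.20 / 0.4720 ≈ 633.90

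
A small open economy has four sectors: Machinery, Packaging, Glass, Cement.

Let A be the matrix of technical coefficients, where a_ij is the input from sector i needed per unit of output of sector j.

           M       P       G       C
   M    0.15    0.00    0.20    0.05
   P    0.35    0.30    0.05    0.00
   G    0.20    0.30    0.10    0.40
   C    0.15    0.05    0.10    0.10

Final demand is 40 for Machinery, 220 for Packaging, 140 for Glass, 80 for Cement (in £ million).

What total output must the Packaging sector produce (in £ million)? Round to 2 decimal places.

I − A =
  [   0.85     0.00    -0.20    -0.05]
  [  -0.35     0.70    -0.05     0.00]
  [  -0.20    -0.30     0.90    -0.40]
  [  -0.15    -0.05    -0.10     0.90]
Compute the cofactors C_ij = (−1)^(i+j)·(3×3 minor ij) of I−A; the adjugate is their transpose:
adj(I−A) = Cᵀ =
  [ 0.524500   0.061750   0.129625   0.086750]
  [ 0.281500   0.598750   0.102625   0.061250]
  [ 0.269500   0.244750   0.529375   0.250250]
  [ 0.133000   0.070750   0.086125   0.473750]
det(I−A) = Σ_j (I−A)_1j·C_1j = (0.85)(0.524500) + (0.00)(0.281500) + (-0.20)(0.269500) + (-0.05)(0.133000) = 0.385275
(I − A)⁻¹ = adj(I−A) / det(I−A) ≈
  [   1.3614     0.1603     0.3364     0.2252]
  [   0.7306     1.5541     0.2664     0.1590]
  [   0.6995     0.6353     1.3740     0.6495]
  [   0.3452     0.1836     0.2235     1.2296]
x = (I − A)⁻¹ d = adj(I−A)·d / det(I−A), with det(I−A) = 0.385275:
  x_M = (0.524500·40 + 0.061750·220 + 0.129625·140 + 0.086750·80) / 0.385275 = 59.6525 / 0.385275 ≈ 154.83
  x_P = (0.281500·40 + 0.598750·220 + 0.102625·140 + 0.061250·80) / 0.385275 = 162.2525 / 0.385275 ≈ 421.13
  x_G = (0.269500·40 + 0.244750·220 + 0.529375·140 + 0.250250·80) / 0.385275 = 158.7575 / 0.385275 ≈ 412.06
  x_C = (0.133000·40 + 0.070750·220 + 0.086125·140 + 0.473750·80) / 0.385275 = 70.8425 / 0.385275 ≈ 183.88

x_P = 421.13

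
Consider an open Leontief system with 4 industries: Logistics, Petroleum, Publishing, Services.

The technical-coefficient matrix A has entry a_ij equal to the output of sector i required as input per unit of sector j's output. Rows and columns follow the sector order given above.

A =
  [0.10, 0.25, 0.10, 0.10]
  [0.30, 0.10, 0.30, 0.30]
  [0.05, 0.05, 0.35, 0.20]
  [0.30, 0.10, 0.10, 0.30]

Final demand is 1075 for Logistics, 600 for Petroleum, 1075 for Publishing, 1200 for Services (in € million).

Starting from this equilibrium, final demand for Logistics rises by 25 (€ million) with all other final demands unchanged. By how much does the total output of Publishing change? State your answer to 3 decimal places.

Δx_3 = 11.240

I − A =
  [   0.90    -0.25    -0.10    -0.10]
  [  -0.30     0.90    -0.30    -0.30]
  [  -0.05    -0.05     0.65    -0.20]
  [  -0.30    -0.10    -0.10     0.70]
Compute the cofactors C_ij = (−1)^(i+j)·(3×3 minor ij) of I−A; the adjugate is their transpose:
adj(I−A) = Cᵀ =
  [ 0.35400   0.12125   0.13200   0.14025]
  [ 0.21900   0.36200   0.24000   0.25500]
  [ 0.10500   0.07225   0.43500   0.17025]
  [ 0.19800   0.11400   0.15300   0.45450]
det(I−A) = Σ_j (I−A)_1j·C_1j = (0.90)(0.35400) + (-0.25)(0.21900) + (-0.10)(0.10500) + (-0.10)(0.19800) = 0.23355
(I − A)⁻¹ = adj(I−A) / det(I−A) ≈
  [   1.5157     0.5192     0.5652     0.6005]
  [   0.9377     1.5500     1.0276     1.0918]
  [   0.4496     0.3094     1.8626     0.7290]
  [   0.8478     0.4881     0.6551     1.9461]
Δx = (I − A)⁻¹ Δd with Δd having +25 in the Logistics component and 0 elsewhere.
So Δx_3 = L_31 · (+25), where L_31 = adj(I−A)_31 / det(I−A) = 0.10500 / 0.23355.
Δx_3 = 0.10500 × (+25) / 0.23355 = 2.625 / 0.23355 ≈ 11.240.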